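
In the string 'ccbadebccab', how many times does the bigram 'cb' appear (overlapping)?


Scanning 'ccbadebccab' for bigram 'cb':
  Position 0: 'cc' -> no
  Position 1: 'cb' -> MATCH
  Position 2: 'ba' -> no
  Position 3: 'ad' -> no
  Position 4: 'de' -> no
  Position 5: 'eb' -> no
  Position 6: 'bc' -> no
  Position 7: 'cc' -> no
  Position 8: 'ca' -> no
  Position 9: 'ab' -> no
Total matches: 1

1


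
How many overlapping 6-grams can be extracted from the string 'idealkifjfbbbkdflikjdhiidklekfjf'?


String 'idealkifjfbbbkdflikjdhiidklekfjf' has length L = 32.
Number of overlapping n-grams = L - n + 1
Substituting: 32 - 6 + 1 = 27

27


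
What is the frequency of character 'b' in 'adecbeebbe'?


Scanning 'adecbeebbe' for 'b':
  Position 4: 'b' -> MATCH (count: 1)
  Position 7: 'b' -> MATCH (count: 2)
  Position 8: 'b' -> MATCH (count: 3)
Total occurrences of 'b': 3

3


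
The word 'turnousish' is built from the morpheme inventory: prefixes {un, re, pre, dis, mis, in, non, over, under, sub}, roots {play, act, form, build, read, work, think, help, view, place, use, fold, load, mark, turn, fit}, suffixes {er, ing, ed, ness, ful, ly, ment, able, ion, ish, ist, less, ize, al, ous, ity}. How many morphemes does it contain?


Segmenting 'turnousish' against the inventory:
  'turn' -> root (morpheme 1)
  'ous' -> suffix (morpheme 2)
  'ish' -> suffix (morpheme 3)
Total morphemes: 3

3


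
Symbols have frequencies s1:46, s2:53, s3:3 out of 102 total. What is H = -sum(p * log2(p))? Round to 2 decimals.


Computing entropy H = -sum(p_i * log2(p_i)):
  s1: p = 46/102 = 0.4510, -p*log2(p) = 0.5181
  s2: p = 53/102 = 0.5196, -p*log2(p) = 0.4908
  s3: p = 3/102 = 0.0294, -p*log2(p) = 0.1496
H = sum of terms = 1.1585
Rounded to 2 decimals: 1.16

1.16


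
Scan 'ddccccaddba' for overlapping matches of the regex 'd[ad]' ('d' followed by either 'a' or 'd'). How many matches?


Pattern: d[ad] means 'd' followed by either 'a' or 'd'.
Scanning 'ddccccaddba' position-by-position:
  Pos 0: window 'dd' -> MATCH
  Pos 1: window 'dc' -> no
  Pos 2: window 'cc' -> no
  Pos 3: window 'cc' -> no
  Pos 4: window 'cc' -> no
  Pos 5: window 'ca' -> no
  Pos 6: window 'ad' -> no
  Pos 7: window 'dd' -> MATCH
  Pos 8: window 'db' -> no
  Pos 9: window 'ba' -> no
  Pos 10: window 'a' -> no
Total matches: 2

2


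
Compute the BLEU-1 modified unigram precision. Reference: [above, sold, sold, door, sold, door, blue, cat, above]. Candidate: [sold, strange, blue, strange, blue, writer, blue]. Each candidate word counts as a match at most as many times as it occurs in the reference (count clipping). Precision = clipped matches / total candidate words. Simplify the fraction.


Reference word counts: {'above': 2, 'blue': 1, 'cat': 1, 'door': 2, 'sold': 3}
Checking each candidate word (with clipping):
  'sold' -> in reference (ref count 3, used 1/3) -> match (matches: 1)
  'strange' -> not in reference -> no match (matches: 1)
  'blue' -> in reference (ref count 1, used 1/1) -> match (matches: 2)
  'strange' -> not in reference -> no match (matches: 2)
  'blue' -> ref count 1 already used up (1/1) -> clipped, no match (matches: 2)
  'writer' -> not in reference -> no match (matches: 2)
  'blue' -> ref count 1 already used up (1/1) -> clipped, no match (matches: 2)
Clipped matches: 2, Candidate length: 7
Precision = 2/7

2/7


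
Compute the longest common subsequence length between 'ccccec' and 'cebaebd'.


DP table for LCS of 'ccccec' and 'cebaebd':
       c  e  b  a  e  b  d
    0  0  0  0  0  0  0  0
  c 0  1  1  1  1  1  1  1
  c 0  1  1  1  1  1  1  1
  c 0  1  1  1  1  1  1  1
  c 0  1  1  1  1  1  1  1
  e 0  1  2  2  2  2  2  2
  c 0  1  2  2  2  2  2  2
LCS: 'ce'
LCS length = 2

2


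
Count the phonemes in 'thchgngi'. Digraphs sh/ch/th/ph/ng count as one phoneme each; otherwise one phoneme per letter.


Parsing 'thchgngi' greedily, digraphs first:
  'th' -> digraph (1 consonant phoneme) (phonemes so far: 1)
  'ch' -> digraph (1 consonant phoneme) (phonemes so far: 2)
  'g' -> consonant phoneme (phonemes so far: 3)
  'ng' -> digraph (1 consonant phoneme) (phonemes so far: 4)
  'i' -> vowel phoneme (phonemes so far: 5)
Total phonemes: 5

5


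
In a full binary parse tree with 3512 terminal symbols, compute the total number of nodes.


Leaf nodes (terminals): 3512
Internal nodes = n - 1 = 3512 - 1 = 3511
Total = leaves + internal = 3512 + 3511 = 7023

7023


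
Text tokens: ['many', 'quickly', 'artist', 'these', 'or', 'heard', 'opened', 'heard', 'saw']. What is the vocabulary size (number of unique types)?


Listing all tokens and tracking unique types:
  Token 1: 'many' -> NEW (unique so far: 1)
  Token 2: 'quickly' -> NEW (unique so far: 2)
  Token 3: 'artist' -> NEW (unique so far: 3)
  Token 4: 'these' -> NEW (unique so far: 4)
  Token 5: 'or' -> NEW (unique so far: 5)
  Token 6: 'heard' -> NEW (unique so far: 6)
  Token 7: 'opened' -> NEW (unique so far: 7)
  Token 8: 'heard' -> duplicate (unique so far: 7)
  Token 9: 'saw' -> NEW (unique so far: 8)
Unique types: ('artist', 'heard', 'many', 'opened', 'or', 'quickly', 'saw', 'these')
Vocabulary size: 8

8


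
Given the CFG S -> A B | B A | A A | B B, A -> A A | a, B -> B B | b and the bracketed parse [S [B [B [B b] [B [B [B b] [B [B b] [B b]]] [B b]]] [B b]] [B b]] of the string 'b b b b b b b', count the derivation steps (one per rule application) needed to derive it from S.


Every bracketed nonterminal node [X ...] in the tree is produced by exactly one rule application.
Reading the tree off as a leftmost derivation:
  Step 1: S  =>  B B   (applied S -> B B)
  Step 2: B B  =>  B B B   (applied B -> B B)
  Step 3: B B B  =>  B B B B   (applied B -> B B)
  Step 4: B B B B  =>  b B B B   (applied B -> b)
  Step 5: b B B B  =>  b B B B B   (applied B -> B B)
  Step 6: b B B B B  =>  b B B B B B   (applied B -> B B)
  Step 7: b B B B B B  =>  b b B B B B   (applied B -> b)
  Step 8: b b B B B B  =>  b b B B B B B   (applied B -> B B)
  Step 9: b b B B B B B  =>  b b b B B B B   (applied B -> b)
  Step 10: b b b B B B B  =>  b b b b B B B   (applied B -> b)
  Step 11: b b b b B B B  =>  b b b b b B B   (applied B -> b)
  Step 12: b b b b b B B  =>  b b b b b b B   (applied B -> b)
  Step 13: b b b b b b B  =>  b b b b b b b   (applied B -> b)
Final yield: b b b b b b b
Total rewrite steps: 13

13


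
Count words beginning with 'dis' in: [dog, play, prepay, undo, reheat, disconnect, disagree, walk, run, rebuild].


Checking each word for prefix 'dis':
  'dog' -> no (count: 0)
  'play' -> no (count: 0)
  'prepay' -> no (count: 0)
  'undo' -> no (count: 0)
  'reheat' -> no (count: 0)
  'disconnect' -> YES, starts with 'dis' (count: 1)
  'disagree' -> YES, starts with 'dis' (count: 2)
  'walk' -> no (count: 2)
  'run' -> no (count: 2)
  'rebuild' -> no (count: 2)
Total with prefix 'dis': 2

2


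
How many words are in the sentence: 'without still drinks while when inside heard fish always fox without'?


Counting words by splitting on spaces:
  Word 1: 'without'
  Word 2: 'still'
  Word 3: 'drinks'
  Word 4: 'while'
  Word 5: 'when'
  Word 6: 'inside'
  Word 7: 'heard'
  Word 8: 'fish'
  Word 9: 'always'
  Word 10: 'fox'
  Word 11: 'without'
Total words: 11

11


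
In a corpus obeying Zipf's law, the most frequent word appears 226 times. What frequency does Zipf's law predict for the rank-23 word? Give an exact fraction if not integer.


Zipf's law: freq(rank) = f1 / rank
f1 = 226, rank = 23
freq = 226 / 23
GCD(226, 23) = 1
Simplified: 226/23

226/23


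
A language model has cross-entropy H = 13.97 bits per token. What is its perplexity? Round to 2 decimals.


Perplexity formula: PP = 2^H
H = 13.97
PP = 2^13.97
Decompose: 2^13.97 = 2^13 * 2^0.97
2^13 = 8192, 2^0.97 ~ 1.9588406
PP ~ 8192 * 1.9588406 = 16046.8221952
Rounded to 2 decimals: 16046.82

16046.82


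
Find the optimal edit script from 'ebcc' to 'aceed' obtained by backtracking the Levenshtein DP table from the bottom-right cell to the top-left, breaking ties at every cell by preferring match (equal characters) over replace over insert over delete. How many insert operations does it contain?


Edit distance = 5. Backtracking from cell (4, 5) with preference match > replace > insert > delete,
then listing the resulting alignment 'ebcc' -> 'aceed' left to right:
  Step 1: insert 'a' [insertion #1]
  Step 2: replace e->c
  Step 3: replace b->e
  Step 4: replace c->e
  Step 5: replace c->d
Total insertions: 1

1


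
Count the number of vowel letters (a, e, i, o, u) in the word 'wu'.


Scanning each character of 'wu':
  Position 1: 'w' -> consonant (running count: 0)
  Position 2: 'u' -> vowel (running count: 1)
Total vowels: 1

1


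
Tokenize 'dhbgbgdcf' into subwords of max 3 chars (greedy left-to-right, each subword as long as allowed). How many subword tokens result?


'dhbgbgdcf' has 9 characters.
Chunking with max size 3:
  Chunk 1: 'dhb' (positions 0-2)
  Chunk 2: 'gbg' (positions 3-5)
  Chunk 3: 'dcf' (positions 6-8)
Total chunks: ceil(9 / 3) = 3

3


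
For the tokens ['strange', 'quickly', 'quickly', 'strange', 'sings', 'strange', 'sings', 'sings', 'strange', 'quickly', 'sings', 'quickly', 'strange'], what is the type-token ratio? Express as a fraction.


Tokens: 13
Unique types: ('quickly', 'sings', 'strange') = 3
TTR = 3/13
Already in lowest terms.

3/13


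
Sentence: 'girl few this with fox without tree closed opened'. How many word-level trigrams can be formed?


Word trigrams from [9] words:
  Trigram 1: (girl few this)
  Trigram 2: (few this with)
  Trigram 3: (this with fox)
  Trigram 4: (with fox without)
  Trigram 5: (fox without tree)
  Trigram 6: (without tree closed)
  Trigram 7: (tree closed opened)
Total word trigrams: 9 - 2 = 7

7


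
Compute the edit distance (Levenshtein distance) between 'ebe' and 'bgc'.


Building DP table for s1='ebe' (len 3) and s2='bgc' (len 3):
       b  g  c
    0  1  2  3
  e 1  1  2  3
  b 2  1  2  3
  e 3  2  2  3
Edit distance = dp[3][3] = 3

3


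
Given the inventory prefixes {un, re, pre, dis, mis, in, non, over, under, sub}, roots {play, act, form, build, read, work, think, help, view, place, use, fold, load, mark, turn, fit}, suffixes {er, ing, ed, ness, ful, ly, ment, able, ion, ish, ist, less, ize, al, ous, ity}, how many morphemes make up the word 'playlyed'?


Segmenting 'playlyed' against the inventory:
  'play' -> root (morpheme 1)
  'ly' -> suffix (morpheme 2)
  'ed' -> suffix (morpheme 3)
Total morphemes: 3

3


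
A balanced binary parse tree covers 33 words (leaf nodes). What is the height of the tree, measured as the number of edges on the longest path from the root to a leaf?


In a balanced binary tree with n leaves the deepest leaf is ceil(log2(n)) edges below the root.
log2(33) = 5.0444
ceil(5.0444) = 6
height (edges) = 6

6


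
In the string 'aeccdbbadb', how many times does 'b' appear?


Scanning 'aeccdbbadb' for 'b':
  Position 5: 'b' -> MATCH (count: 1)
  Position 6: 'b' -> MATCH (count: 2)
  Position 9: 'b' -> MATCH (count: 3)
Total occurrences of 'b': 3

3


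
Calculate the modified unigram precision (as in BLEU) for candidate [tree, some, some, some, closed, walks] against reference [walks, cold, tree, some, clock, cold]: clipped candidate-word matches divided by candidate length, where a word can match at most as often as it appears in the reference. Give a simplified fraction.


Reference word counts: {'clock': 1, 'cold': 2, 'some': 1, 'tree': 1, 'walks': 1}
Checking each candidate word (with clipping):
  'tree' -> in reference (ref count 1, used 1/1) -> match (matches: 1)
  'some' -> in reference (ref count 1, used 1/1) -> match (matches: 2)
  'some' -> ref count 1 already used up (1/1) -> clipped, no match (matches: 2)
  'some' -> ref count 1 already used up (1/1) -> clipped, no match (matches: 2)
  'closed' -> not in reference -> no match (matches: 2)
  'walks' -> in reference (ref count 1, used 1/1) -> match (matches: 3)
Clipped matches: 3, Candidate length: 6
Precision = 3/6 = 1/2

1/2


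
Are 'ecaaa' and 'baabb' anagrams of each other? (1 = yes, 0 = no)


Sort characters of 'ecaaa': 'aaace'
Sort characters of 'baabb': 'aabbb'
Sorted forms differ -> they are NOT anagrams
Result: 0

0


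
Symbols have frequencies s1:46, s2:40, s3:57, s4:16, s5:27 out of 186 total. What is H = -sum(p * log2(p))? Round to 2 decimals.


Computing entropy H = -sum(p_i * log2(p_i)):
  s1: p = 46/186 = 0.2473, -p*log2(p) = 0.4985
  s2: p = 40/186 = 0.2151, -p*log2(p) = 0.4768
  s3: p = 57/186 = 0.3065, -p*log2(p) = 0.5229
  s4: p = 16/186 = 0.0860, -p*log2(p) = 0.3044
  s5: p = 27/186 = 0.1452, -p*log2(p) = 0.4042
H = sum of terms = 2.2068
Rounded to 2 decimals: 2.21

2.21


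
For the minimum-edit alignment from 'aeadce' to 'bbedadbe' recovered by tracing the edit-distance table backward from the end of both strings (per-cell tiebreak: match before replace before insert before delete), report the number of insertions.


Edit distance = 4. Backtracking from cell (6, 8) with preference match > replace > insert > delete,
then listing the resulting alignment 'aeadce' -> 'bbedadbe' left to right:
  Step 1: insert 'b' [insertion #1]
  Step 2: replace a->b
  Step 3: keep 'e'
  Step 4: insert 'd' [insertion #2]
  Step 5: keep 'a'
  Step 6: keep 'd'
  Step 7: replace c->b
  Step 8: keep 'e'
Total insertions: 2

2


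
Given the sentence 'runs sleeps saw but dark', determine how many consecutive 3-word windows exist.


Word trigrams from [5] words:
  Trigram 1: (runs sleeps saw)
  Trigram 2: (sleeps saw but)
  Trigram 3: (saw but dark)
Total word trigrams: 5 - 2 = 3

3


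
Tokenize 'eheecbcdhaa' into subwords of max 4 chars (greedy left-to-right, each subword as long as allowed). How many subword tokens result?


'eheecbcdhaa' has 11 characters.
Chunking with max size 4:
  Chunk 1: 'ehee' (positions 0-3)
  Chunk 2: 'cbcd' (positions 4-7)
  Chunk 3: 'haa' (positions 8-10)
Total chunks: ceil(11 / 4) = 3

3


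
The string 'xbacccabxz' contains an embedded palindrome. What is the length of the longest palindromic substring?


Scanning 'xbacccabxz' for palindromic substrings.
Substring at positions 0-8: 'xbacccabx'.
Check: reverse('xbacccabx') = 'xbacccabx' -> palindrome confirmed.
Neighbouring characters ('-' / 'z') break symmetry, so it cannot extend further.
No longer palindromic substring exists; longest length = 9

9


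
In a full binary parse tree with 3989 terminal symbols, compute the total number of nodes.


Leaf nodes (terminals): 3989
Internal nodes = n - 1 = 3989 - 1 = 3988
Total = leaves + internal = 3989 + 3988 = 7977

7977


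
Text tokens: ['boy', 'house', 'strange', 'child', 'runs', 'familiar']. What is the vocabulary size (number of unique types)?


Listing all tokens and tracking unique types:
  Token 1: 'boy' -> NEW (unique so far: 1)
  Token 2: 'house' -> NEW (unique so far: 2)
  Token 3: 'strange' -> NEW (unique so far: 3)
  Token 4: 'child' -> NEW (unique so far: 4)
  Token 5: 'runs' -> NEW (unique so far: 5)
  Token 6: 'familiar' -> NEW (unique so far: 6)
Unique types: ('boy', 'child', 'familiar', 'house', 'runs', 'strange')
Vocabulary size: 6

6


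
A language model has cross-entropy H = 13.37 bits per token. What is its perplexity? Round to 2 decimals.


Perplexity formula: PP = 2^H
H = 13.37
PP = 2^13.37
Decompose: 2^13.37 = 2^13 * 2^0.37
2^13 = 8192, 2^0.37 ~ 1.2923528
PP ~ 8192 * 1.2923528 = 10586.9541376
Rounded to 2 decimals: 10586.95

10586.95


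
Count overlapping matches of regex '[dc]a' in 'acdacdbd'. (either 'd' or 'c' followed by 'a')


Pattern: [dc]a means either 'd' or 'c' followed by 'a'.
Scanning 'acdacdbd' position-by-position:
  Pos 0: window 'ac' -> no
  Pos 1: window 'cd' -> no
  Pos 2: window 'da' -> MATCH
  Pos 3: window 'ac' -> no
  Pos 4: window 'cd' -> no
  Pos 5: window 'db' -> no
  Pos 6: window 'bd' -> no
  Pos 7: window 'd' -> no
Total matches: 1

1


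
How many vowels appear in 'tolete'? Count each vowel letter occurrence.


Scanning each character of 'tolete':
  Position 1: 't' -> consonant (running count: 0)
  Position 2: 'o' -> vowel (running count: 1)
  Position 3: 'l' -> consonant (running count: 1)
  Position 4: 'e' -> vowel (running count: 2)
  Position 5: 't' -> consonant (running count: 2)
  Position 6: 'e' -> vowel (running count: 3)
Total vowels: 3

3


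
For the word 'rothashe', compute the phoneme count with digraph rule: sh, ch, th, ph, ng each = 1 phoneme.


Parsing 'rothashe' greedily, digraphs first:
  'r' -> consonant phoneme (phonemes so far: 1)
  'o' -> vowel phoneme (phonemes so far: 2)
  'th' -> digraph (1 consonant phoneme) (phonemes so far: 3)
  'a' -> vowel phoneme (phonemes so far: 4)
  'sh' -> digraph (1 consonant phoneme) (phonemes so far: 5)
  'e' -> vowel phoneme (phonemes so far: 6)
Total phonemes: 6

6


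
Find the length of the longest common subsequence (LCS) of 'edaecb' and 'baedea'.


DP table for LCS of 'edaecb' and 'baedea':
       b  a  e  d  e  a
    0  0  0  0  0  0  0
  e 0  0  0  1  1  1  1
  d 0  0  0  1  2  2  2
  a 0  0  1  1  2  2  3
  e 0  0  1  2  2  3  3
  c 0  0  1  2  2  3  3
  b 0  1  1  2  2  3  3
LCS: 'eda'
LCS length = 3

3


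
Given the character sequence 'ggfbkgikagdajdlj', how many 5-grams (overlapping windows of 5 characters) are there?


String 'ggfbkgikagdajdlj' has length L = 16.
Number of overlapping n-grams = L - n + 1
Substituting: 16 - 5 + 1 = 12

12


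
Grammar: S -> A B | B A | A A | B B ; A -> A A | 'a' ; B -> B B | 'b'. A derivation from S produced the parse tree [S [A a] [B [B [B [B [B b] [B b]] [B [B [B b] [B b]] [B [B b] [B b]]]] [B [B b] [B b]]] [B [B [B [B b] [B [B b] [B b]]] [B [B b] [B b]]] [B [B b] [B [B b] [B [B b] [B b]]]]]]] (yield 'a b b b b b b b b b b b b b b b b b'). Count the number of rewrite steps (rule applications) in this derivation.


Every bracketed nonterminal node [X ...] in the tree is produced by exactly one rule application.
Reading the tree off as a leftmost derivation:
  Step 1: S  =>  A B   (applied S -> A B)
  Step 2: A B  =>  a B   (applied A -> a)
  Step 3: a B  =>  a B B   (applied B -> B B)
  Step 4: a B B  =>  a B B B   (applied B -> B B)
  Step 5: a B B B  =>  a B B B B   (applied B -> B B)
  Step 6: a B B B B  =>  a B B B B B   (applied B -> B B)
  Step 7: a B B B B B  =>  a b B B B B   (applied B -> b)
  Step 8: a b B B B B  =>  a b b B B B   (applied B -> b)
  Step 9: a b b B B B  =>  a b b B B B B   (applied B -> B B)
  Step 10: a b b B B B B  =>  a b b B B B B B   (applied B -> B B)
  Step 11: a b b B B B B B  =>  a b b b B B B B   (applied B -> b)
  Step 12: a b b b B B B B  =>  a b b b b B B B   (applied B -> b)
  Step 13: a b b b b B B B  =>  a b b b b B B B B   (applied B -> B B)
  Step 14: a b b b b B B B B  =>  a b b b b b B B B   (applied B -> b)
  Step 15: a b b b b b B B B  =>  a b b b b b b B B   (applied B -> b)
  Step 16: a b b b b b b B B  =>  a b b b b b b B B B   (applied B -> B B)
  Step 17: a b b b b b b B B B  =>  a b b b b b b b B B   (applied B -> b)
  Step 18: a b b b b b b b B B  =>  a b b b b b b b b B   (applied B -> b)
  Step 19: a b b b b b b b b B  =>  a b b b b b b b b B B   (applied B -> B B)
  Step 20: a b b b b b b b b B B  =>  a b b b b b b b b B B B   (applied B -> B B)
  Step 21: a b b b b b b b b B B B  =>  a b b b b b b b b B B B B   (applied B -> B B)
  Step 22: a b b b b b b b b B B B B  =>  a b b b b b b b b b B B B   (applied B -> b)
  Step 23: a b b b b b b b b b B B B  =>  a b b b b b b b b b B B B B   (applied B -> B B)
  Step 24: a b b b b b b b b b B B B B  =>  a b b b b b b b b b b B B B   (applied B -> b)
  Step 25: a b b b b b b b b b b B B B  =>  a b b b b b b b b b b b B B   (applied B -> b)
  Step 26: a b b b b b b b b b b b B B  =>  a b b b b b b b b b b b B B B   (applied B -> B B)
  Step 27: a b b b b b b b b b b b B B B  =>  a b b b b b b b b b b b b B B   (applied B -> b)
  Step 28: a b b b b b b b b b b b b B B  =>  a b b b b b b b b b b b b b B   (applied B -> b)
  Step 29: a b b b b b b b b b b b b b B  =>  a b b b b b b b b b b b b b B B   (applied B -> B B)
  Step 30: a b b b b b b b b b b b b b B B  =>  a b b b b b b b b b b b b b b B   (applied B -> b)
  Step 31: a b b b b b b b b b b b b b b B  =>  a b b b b b b b b b b b b b b B B   (applied B -> B B)
  Step 32: a b b b b b b b b b b b b b b B B  =>  a b b b b b b b b b b b b b b b B   (applied B -> b)
  Step 33: a b b b b b b b b b b b b b b b B  =>  a b b b b b b b b b b b b b b b B B   (applied B -> B B)
  Step 34: a b b b b b b b b b b b b b b b B B  =>  a b b b b b b b b b b b b b b b b B   (applied B -> b)
  Step 35: a b b b b b b b b b b b b b b b b B  =>  a b b b b b b b b b b b b b b b b b   (applied B -> b)
Final yield: a b b b b b b b b b b b b b b b b b
Total rewrite steps: 35

35


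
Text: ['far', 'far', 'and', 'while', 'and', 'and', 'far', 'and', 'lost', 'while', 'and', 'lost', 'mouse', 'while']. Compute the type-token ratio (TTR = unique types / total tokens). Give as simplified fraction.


Tokens: 14
Unique types: ('and', 'far', 'lost', 'mouse', 'while') = 5
TTR = 5/14
Already in lowest terms.

5/14


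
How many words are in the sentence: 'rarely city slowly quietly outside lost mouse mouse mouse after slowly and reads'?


Counting words by splitting on spaces:
  Word 1: 'rarely'
  Word 2: 'city'
  Word 3: 'slowly'
  Word 4: 'quietly'
  Word 5: 'outside'
  Word 6: 'lost'
  Word 7: 'mouse'
  Word 8: 'mouse'
  Word 9: 'mouse'
  Word 10: 'after'
  Word 11: 'slowly'
  Word 12: 'and'
  Word 13: 'reads'
Total words: 13

13


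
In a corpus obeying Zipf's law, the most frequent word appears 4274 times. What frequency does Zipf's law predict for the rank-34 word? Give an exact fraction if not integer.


Zipf's law: freq(rank) = f1 / rank
f1 = 4274, rank = 34
freq = 4274 / 34
GCD(4274, 34) = 2
Simplified: 2137/17

2137/17


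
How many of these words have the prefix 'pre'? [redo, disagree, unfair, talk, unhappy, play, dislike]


Checking each word for prefix 'pre':
  'redo' -> no (count: 0)
  'disagree' -> no (count: 0)
  'unfair' -> no (count: 0)
  'talk' -> no (count: 0)
  'unhappy' -> no (count: 0)
  'play' -> no (count: 0)
  'dislike' -> no (count: 0)
Total with prefix 'pre': 0

0


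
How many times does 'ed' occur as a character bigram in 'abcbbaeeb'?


Scanning 'abcbbaeeb' for bigram 'ed':
  Position 0: 'ab' -> no
  Position 1: 'bc' -> no
  Position 2: 'cb' -> no
  Position 3: 'bb' -> no
  Position 4: 'ba' -> no
  Position 5: 'ae' -> no
  Position 6: 'ee' -> no
  Position 7: 'eb' -> no
Total matches: 0

0


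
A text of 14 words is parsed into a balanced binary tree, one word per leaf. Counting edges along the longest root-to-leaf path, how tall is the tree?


In a balanced binary tree with n leaves the deepest leaf is ceil(log2(n)) edges below the root.
log2(14) = 3.8074
ceil(3.8074) = 4
height (edges) = 4

4


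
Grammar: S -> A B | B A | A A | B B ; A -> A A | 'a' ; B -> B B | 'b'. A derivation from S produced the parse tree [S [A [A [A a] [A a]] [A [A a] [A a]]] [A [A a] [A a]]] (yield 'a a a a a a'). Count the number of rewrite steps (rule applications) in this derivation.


Every bracketed nonterminal node [X ...] in the tree is produced by exactly one rule application.
Reading the tree off as a leftmost derivation:
  Step 1: S  =>  A A   (applied S -> A A)
  Step 2: A A  =>  A A A   (applied A -> A A)
  Step 3: A A A  =>  A A A A   (applied A -> A A)
  Step 4: A A A A  =>  a A A A   (applied A -> a)
  Step 5: a A A A  =>  a a A A   (applied A -> a)
  Step 6: a a A A  =>  a a A A A   (applied A -> A A)
  Step 7: a a A A A  =>  a a a A A   (applied A -> a)
  Step 8: a a a A A  =>  a a a a A   (applied A -> a)
  Step 9: a a a a A  =>  a a a a A A   (applied A -> A A)
  Step 10: a a a a A A  =>  a a a a a A   (applied A -> a)
  Step 11: a a a a a A  =>  a a a a a a   (applied A -> a)
Final yield: a a a a a a
Total rewrite steps: 11

11


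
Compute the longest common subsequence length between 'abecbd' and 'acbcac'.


DP table for LCS of 'abecbd' and 'acbcac':
       a  c  b  c  a  c
    0  0  0  0  0  0  0
  a 0  1  1  1  1  1  1
  b 0  1  1  2  2  2  2
  e 0  1  1  2  2  2  2
  c 0  1  2  2  3  3  3
  b 0  1  2  3  3  3  3
  d 0  1  2  3  3  3  3
LCS: 'abc'
LCS length = 3

3


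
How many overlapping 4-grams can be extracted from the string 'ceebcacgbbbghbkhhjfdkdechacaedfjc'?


String 'ceebcacgbbbghbkhhjfdkdechacaedfjc' has length L = 33.
Number of overlapping n-grams = L - n + 1
Substituting: 33 - 4 + 1 = 30

30


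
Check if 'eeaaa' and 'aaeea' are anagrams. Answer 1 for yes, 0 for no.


Sort characters of 'eeaaa': 'aaaee'
Sort characters of 'aaeea': 'aaaee'
Sorted forms match -> they ARE anagrams
Result: 1

1


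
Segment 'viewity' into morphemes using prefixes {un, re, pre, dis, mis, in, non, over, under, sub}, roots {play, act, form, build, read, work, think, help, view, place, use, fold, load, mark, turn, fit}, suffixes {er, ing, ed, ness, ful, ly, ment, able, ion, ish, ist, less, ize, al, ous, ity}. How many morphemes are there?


Segmenting 'viewity' against the inventory:
  'view' -> root (morpheme 1)
  'ity' -> suffix (morpheme 2)
Total morphemes: 2

2


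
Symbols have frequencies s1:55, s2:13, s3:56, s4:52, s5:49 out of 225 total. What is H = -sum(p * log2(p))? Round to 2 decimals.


Computing entropy H = -sum(p_i * log2(p_i)):
  s1: p = 55/225 = 0.2444, -p*log2(p) = 0.4968
  s2: p = 13/225 = 0.0578, -p*log2(p) = 0.2377
  s3: p = 56/225 = 0.2489, -p*log2(p) = 0.4994
  s4: p = 52/225 = 0.2311, -p*log2(p) = 0.4884
  s5: p = 49/225 = 0.2178, -p*log2(p) = 0.4789
H = sum of terms = 2.2012
Rounded to 2 decimals: 2.20

2.20


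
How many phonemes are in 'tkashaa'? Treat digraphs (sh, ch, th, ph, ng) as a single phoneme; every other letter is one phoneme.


Parsing 'tkashaa' greedily, digraphs first:
  't' -> consonant phoneme (phonemes so far: 1)
  'k' -> consonant phoneme (phonemes so far: 2)
  'a' -> vowel phoneme (phonemes so far: 3)
  'sh' -> digraph (1 consonant phoneme) (phonemes so far: 4)
  'a' -> vowel phoneme (phonemes so far: 5)
  'a' -> vowel phoneme (phonemes so far: 6)
Total phonemes: 6

6


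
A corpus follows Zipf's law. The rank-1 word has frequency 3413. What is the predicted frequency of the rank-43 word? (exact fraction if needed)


Zipf's law: freq(rank) = f1 / rank
f1 = 3413, rank = 43
freq = 3413 / 43
GCD(3413, 43) = 1
Simplified: 3413/43

3413/43


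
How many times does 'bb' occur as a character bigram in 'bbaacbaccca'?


Scanning 'bbaacbaccca' for bigram 'bb':
  Position 0: 'bb' -> MATCH
  Position 1: 'ba' -> no
  Position 2: 'aa' -> no
  Position 3: 'ac' -> no
  Position 4: 'cb' -> no
  Position 5: 'ba' -> no
  Position 6: 'ac' -> no
  Position 7: 'cc' -> no
  Position 8: 'cc' -> no
  Position 9: 'ca' -> no
Total matches: 1

1


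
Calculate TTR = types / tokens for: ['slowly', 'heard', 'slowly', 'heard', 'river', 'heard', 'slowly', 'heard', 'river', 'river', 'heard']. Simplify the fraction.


Tokens: 11
Unique types: ('heard', 'river', 'slowly') = 3
TTR = 3/11
Already in lowest terms.

3/11


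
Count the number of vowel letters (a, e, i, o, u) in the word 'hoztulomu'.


Scanning each character of 'hoztulomu':
  Position 1: 'h' -> consonant (running count: 0)
  Position 2: 'o' -> vowel (running count: 1)
  Position 3: 'z' -> consonant (running count: 1)
  Position 4: 't' -> consonant (running count: 1)
  Position 5: 'u' -> vowel (running count: 2)
  Position 6: 'l' -> consonant (running count: 2)
  Position 7: 'o' -> vowel (running count: 3)
  Position 8: 'm' -> consonant (running count: 3)
  Position 9: 'u' -> vowel (running count: 4)
Total vowels: 4

4


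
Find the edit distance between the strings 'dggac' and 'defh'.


Building DP table for s1='dggac' (len 5) and s2='defh' (len 4):
       d  e  f  h
    0  1  2  3  4
  d 1  0  1  2  3
  g 2  1  1  2  3
  g 3  2  2  2  3
  a 4  3  3  3  3
  c 5  4  4  4  4
Edit distance = dp[5][4] = 4

4


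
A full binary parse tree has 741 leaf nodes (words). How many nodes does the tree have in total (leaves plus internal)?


Leaf nodes (terminals): 741
Internal nodes = n - 1 = 741 - 1 = 740
Total = leaves + internal = 741 + 740 = 1481

1481


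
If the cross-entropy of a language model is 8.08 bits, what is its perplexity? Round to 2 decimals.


Perplexity formula: PP = 2^H
H = 8.08
PP = 2^8.08
Decompose: 2^8.08 = 2^8 * 2^0.08
2^8 = 256, 2^0.08 ~ 1.0570180
PP ~ 256 * 1.0570180 = 270.5966080
Rounded to 2 decimals: 270.60

270.60


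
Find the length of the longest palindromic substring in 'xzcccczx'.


Scanning 'xzcccczx' for palindromic substrings.
Substring at positions 0-7: 'xzcccczx'.
Check: reverse('xzcccczx') = 'xzcccczx' -> palindrome confirmed.
No longer palindromic substring exists; longest length = 8

8


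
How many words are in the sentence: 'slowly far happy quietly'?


Counting words by splitting on spaces:
  Word 1: 'slowly'
  Word 2: 'far'
  Word 3: 'happy'
  Word 4: 'quietly'
Total words: 4

4


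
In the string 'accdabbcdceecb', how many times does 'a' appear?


Scanning 'accdabbcdceecb' for 'a':
  Position 0: 'a' -> MATCH (count: 1)
  Position 4: 'a' -> MATCH (count: 2)
Total occurrences of 'a': 2

2


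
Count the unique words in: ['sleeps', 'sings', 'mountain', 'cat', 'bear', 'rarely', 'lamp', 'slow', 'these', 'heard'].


Listing all tokens and tracking unique types:
  Token 1: 'sleeps' -> NEW (unique so far: 1)
  Token 2: 'sings' -> NEW (unique so far: 2)
  Token 3: 'mountain' -> NEW (unique so far: 3)
  Token 4: 'cat' -> NEW (unique so far: 4)
  Token 5: 'bear' -> NEW (unique so far: 5)
  Token 6: 'rarely' -> NEW (unique so far: 6)
  Token 7: 'lamp' -> NEW (unique so far: 7)
  Token 8: 'slow' -> NEW (unique so far: 8)
  Token 9: 'these' -> NEW (unique so far: 9)
  Token 10: 'heard' -> NEW (unique so far: 10)
Unique types: ('bear', 'cat', 'heard', 'lamp', 'mountain', 'rarely', 'sings', 'sleeps', 'slow', 'these')
Vocabulary size: 10

10


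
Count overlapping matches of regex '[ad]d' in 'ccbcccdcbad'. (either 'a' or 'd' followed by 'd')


Pattern: [ad]d means either 'a' or 'd' followed by 'd'.
Scanning 'ccbcccdcbad' position-by-position:
  Pos 0: window 'cc' -> no
  Pos 1: window 'cb' -> no
  Pos 2: window 'bc' -> no
  Pos 3: window 'cc' -> no
  Pos 4: window 'cc' -> no
  Pos 5: window 'cd' -> no
  Pos 6: window 'dc' -> no
  Pos 7: window 'cb' -> no
  Pos 8: window 'ba' -> no
  Pos 9: window 'ad' -> MATCH
  Pos 10: window 'd' -> no
Total matches: 1

1


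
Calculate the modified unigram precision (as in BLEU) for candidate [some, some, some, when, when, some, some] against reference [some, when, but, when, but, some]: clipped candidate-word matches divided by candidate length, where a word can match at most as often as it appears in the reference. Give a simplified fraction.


Reference word counts: {'but': 2, 'some': 2, 'when': 2}
Checking each candidate word (with clipping):
  'some' -> in reference (ref count 2, used 1/2) -> match (matches: 1)
  'some' -> in reference (ref count 2, used 2/2) -> match (matches: 2)
  'some' -> ref count 2 already used up (2/2) -> clipped, no match (matches: 2)
  'when' -> in reference (ref count 2, used 1/2) -> match (matches: 3)
  'when' -> in reference (ref count 2, used 2/2) -> match (matches: 4)
  'some' -> ref count 2 already used up (2/2) -> clipped, no match (matches: 4)
  'some' -> ref count 2 already used up (2/2) -> clipped, no match (matches: 4)
Clipped matches: 4, Candidate length: 7
Precision = 4/7

4/7


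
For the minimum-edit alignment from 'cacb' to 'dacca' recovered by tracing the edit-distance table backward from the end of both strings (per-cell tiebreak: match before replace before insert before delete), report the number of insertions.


Edit distance = 3. Backtracking from cell (4, 5) with preference match > replace > insert > delete,
then listing the resulting alignment 'cacb' -> 'dacca' left to right:
  Step 1: replace c->d
  Step 2: keep 'a'
  Step 3: insert 'c' [insertion #1]
  Step 4: keep 'c'
  Step 5: replace b->a
Total insertions: 1

1


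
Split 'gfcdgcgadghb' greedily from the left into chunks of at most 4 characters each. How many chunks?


'gfcdgcgadghb' has 12 characters.
Chunking with max size 4:
  Chunk 1: 'gfcd' (positions 0-3)
  Chunk 2: 'gcga' (positions 4-7)
  Chunk 3: 'dghb' (positions 8-11)
Total chunks: ceil(12 / 4) = 3

3


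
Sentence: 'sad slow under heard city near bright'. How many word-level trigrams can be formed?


Word trigrams from [7] words:
  Trigram 1: (sad slow under)
  Trigram 2: (slow under heard)
  Trigram 3: (under heard city)
  Trigram 4: (heard city near)
  Trigram 5: (city near bright)
Total word trigrams: 7 - 2 = 5

5


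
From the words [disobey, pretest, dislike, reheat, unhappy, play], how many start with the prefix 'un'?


Checking each word for prefix 'un':
  'disobey' -> no (count: 0)
  'pretest' -> no (count: 0)
  'dislike' -> no (count: 0)
  'reheat' -> no (count: 0)
  'unhappy' -> YES, starts with 'un' (count: 1)
  'play' -> no (count: 1)
Total with prefix 'un': 1

1


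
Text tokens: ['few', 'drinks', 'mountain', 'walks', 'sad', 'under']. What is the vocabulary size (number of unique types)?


Listing all tokens and tracking unique types:
  Token 1: 'few' -> NEW (unique so far: 1)
  Token 2: 'drinks' -> NEW (unique so far: 2)
  Token 3: 'mountain' -> NEW (unique so far: 3)
  Token 4: 'walks' -> NEW (unique so far: 4)
  Token 5: 'sad' -> NEW (unique so far: 5)
  Token 6: 'under' -> NEW (unique so far: 6)
Unique types: ('drinks', 'few', 'mountain', 'sad', 'under', 'walks')
Vocabulary size: 6

6


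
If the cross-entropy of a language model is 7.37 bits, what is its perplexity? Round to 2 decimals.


Perplexity formula: PP = 2^H
H = 7.37
PP = 2^7.37
Decompose: 2^7.37 = 2^7 * 2^0.37
2^7 = 128, 2^0.37 ~ 1.2923528
PP ~ 128 * 1.2923528 = 165.4211584
Rounded to 2 decimals: 165.42

165.42


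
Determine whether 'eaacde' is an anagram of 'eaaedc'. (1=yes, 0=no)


Sort characters of 'eaacde': 'aacdee'
Sort characters of 'eaaedc': 'aacdee'
Sorted forms match -> they ARE anagrams
Result: 1

1


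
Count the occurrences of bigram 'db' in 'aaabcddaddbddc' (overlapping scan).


Scanning 'aaabcddaddbddc' for bigram 'db':
  Position 0: 'aa' -> no
  Position 1: 'aa' -> no
  Position 2: 'ab' -> no
  Position 3: 'bc' -> no
  Position 4: 'cd' -> no
  Position 5: 'dd' -> no
  Position 6: 'da' -> no
  Position 7: 'ad' -> no
  Position 8: 'dd' -> no
  Position 9: 'db' -> MATCH
  Position 10: 'bd' -> no
  Position 11: 'dd' -> no
  Position 12: 'dc' -> no
Total matches: 1

1


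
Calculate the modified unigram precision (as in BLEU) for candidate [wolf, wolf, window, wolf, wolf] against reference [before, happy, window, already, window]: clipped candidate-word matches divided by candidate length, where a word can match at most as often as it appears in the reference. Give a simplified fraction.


Reference word counts: {'already': 1, 'before': 1, 'happy': 1, 'window': 2}
Checking each candidate word (with clipping):
  'wolf' -> not in reference -> no match (matches: 0)
  'wolf' -> not in reference -> no match (matches: 0)
  'window' -> in reference (ref count 2, used 1/2) -> match (matches: 1)
  'wolf' -> not in reference -> no match (matches: 1)
  'wolf' -> not in reference -> no match (matches: 1)
Clipped matches: 1, Candidate length: 5
Precision = 1/5

1/5


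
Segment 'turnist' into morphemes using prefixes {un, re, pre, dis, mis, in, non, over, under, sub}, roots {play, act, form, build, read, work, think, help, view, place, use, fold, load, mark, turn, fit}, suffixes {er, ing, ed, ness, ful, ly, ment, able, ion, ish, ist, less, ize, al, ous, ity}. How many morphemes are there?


Segmenting 'turnist' against the inventory:
  'turn' -> root (morpheme 1)
  'ist' -> suffix (morpheme 2)
Total morphemes: 2

2


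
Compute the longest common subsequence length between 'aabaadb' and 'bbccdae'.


DP table for LCS of 'aabaadb' and 'bbccdae':
       b  b  c  c  d  a  e
    0  0  0  0  0  0  0  0
  a 0  0  0  0  0  0  1  1
  a 0  0  0  0  0  0  1  1
  b 0  1  1  1  1  1  1  1
  a 0  1  1  1  1  1  2  2
  a 0  1  1  1  1  1  2  2
  d 0  1  1  1  1  2  2  2
  b 0  1  2  2  2  2  2  2
LCS: 'ba'
LCS length = 2

2


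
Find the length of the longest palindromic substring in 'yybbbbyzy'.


Scanning 'yybbbbyzy' for palindromic substrings.
Substring at positions 1-6: 'ybbbby'.
Check: reverse('ybbbby') = 'ybbbby' -> palindrome confirmed.
Neighbouring characters ('y' / 'z') break symmetry, so it cannot extend further.
No longer palindromic substring exists; longest length = 6

6


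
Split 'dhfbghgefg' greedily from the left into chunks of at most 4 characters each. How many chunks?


'dhfbghgefg' has 10 characters.
Chunking with max size 4:
  Chunk 1: 'dhfb' (positions 0-3)
  Chunk 2: 'ghge' (positions 4-7)
  Chunk 3: 'fg' (positions 8-9)
Total chunks: ceil(10 / 4) = 3

3


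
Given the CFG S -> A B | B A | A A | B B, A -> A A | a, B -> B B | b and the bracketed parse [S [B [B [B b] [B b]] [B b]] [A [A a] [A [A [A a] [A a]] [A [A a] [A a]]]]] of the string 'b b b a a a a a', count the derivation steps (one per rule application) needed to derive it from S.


Every bracketed nonterminal node [X ...] in the tree is produced by exactly one rule application.
Reading the tree off as a leftmost derivation:
  Step 1: S  =>  B A   (applied S -> B A)
  Step 2: B A  =>  B B A   (applied B -> B B)
  Step 3: B B A  =>  B B B A   (applied B -> B B)
  Step 4: B B B A  =>  b B B A   (applied B -> b)
  Step 5: b B B A  =>  b b B A   (applied B -> b)
  Step 6: b b B A  =>  b b b A   (applied B -> b)
  Step 7: b b b A  =>  b b b A A   (applied A -> A A)
  Step 8: b b b A A  =>  b b b a A   (applied A -> a)
  Step 9: b b b a A  =>  b b b a A A   (applied A -> A A)
  Step 10: b b b a A A  =>  b b b a A A A   (applied A -> A A)
  Step 11: b b b a A A A  =>  b b b a a A A   (applied A -> a)
  Step 12: b b b a a A A  =>  b b b a a a A   (applied A -> a)
  Step 13: b b b a a a A  =>  b b b a a a A A   (applied A -> A A)
  Step 14: b b b a a a A A  =>  b b b a a a a A   (applied A -> a)
  Step 15: b b b a a a a A  =>  b b b a a a a a   (applied A -> a)
Final yield: b b b a a a a a
Total rewrite steps: 15

15


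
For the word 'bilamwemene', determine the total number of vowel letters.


Scanning each character of 'bilamwemene':
  Position 1: 'b' -> consonant (running count: 0)
  Position 2: 'i' -> vowel (running count: 1)
  Position 3: 'l' -> consonant (running count: 1)
  Position 4: 'a' -> vowel (running count: 2)
  Position 5: 'm' -> consonant (running count: 2)
  Position 6: 'w' -> consonant (running count: 2)
  Position 7: 'e' -> vowel (running count: 3)
  Position 8: 'm' -> consonant (running count: 3)
  Position 9: 'e' -> vowel (running count: 4)
  Position 10: 'n' -> consonant (running count: 4)
  Position 11: 'e' -> vowel (running count: 5)
Total vowels: 5

5


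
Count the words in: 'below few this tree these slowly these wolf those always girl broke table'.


Counting words by splitting on spaces:
  Word 1: 'below'
  Word 2: 'few'
  Word 3: 'this'
  Word 4: 'tree'
  Word 5: 'these'
  Word 6: 'slowly'
  Word 7: 'these'
  Word 8: 'wolf'
  Word 9: 'those'
  Word 10: 'always'
  Word 11: 'girl'
  Word 12: 'broke'
  Word 13: 'table'
Total words: 13

13


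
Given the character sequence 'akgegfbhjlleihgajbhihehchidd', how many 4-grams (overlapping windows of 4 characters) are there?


String 'akgegfbhjlleihgajbhihehchidd' has length L = 28.
Number of overlapping n-grams = L - n + 1
Substituting: 28 - 4 + 1 = 25

25


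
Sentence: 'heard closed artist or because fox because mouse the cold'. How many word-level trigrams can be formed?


Word trigrams from [10] words:
  Trigram 1: (heard closed artist)
  Trigram 2: (closed artist or)
  Trigram 3: (artist or because)
  Trigram 4: (or because fox)
  Trigram 5: (because fox because)
  Trigram 6: (fox because mouse)
  Trigram 7: (because mouse the)
  Trigram 8: (mouse the cold)
Total word trigrams: 10 - 2 = 8

8
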